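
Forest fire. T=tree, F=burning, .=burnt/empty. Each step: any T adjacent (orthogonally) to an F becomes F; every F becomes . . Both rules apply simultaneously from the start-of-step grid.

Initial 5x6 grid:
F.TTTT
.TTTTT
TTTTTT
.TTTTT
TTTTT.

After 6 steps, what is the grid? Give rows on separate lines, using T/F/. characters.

Step 1: 0 trees catch fire, 1 burn out
  ..TTTT
  .TTTTT
  TTTTTT
  .TTTTT
  TTTTT.
Step 2: 0 trees catch fire, 0 burn out
  ..TTTT
  .TTTTT
  TTTTTT
  .TTTTT
  TTTTT.
Step 3: 0 trees catch fire, 0 burn out
  ..TTTT
  .TTTTT
  TTTTTT
  .TTTTT
  TTTTT.
Step 4: 0 trees catch fire, 0 burn out
  ..TTTT
  .TTTTT
  TTTTTT
  .TTTTT
  TTTTT.
Step 5: 0 trees catch fire, 0 burn out
  ..TTTT
  .TTTTT
  TTTTTT
  .TTTTT
  TTTTT.
Step 6: 0 trees catch fire, 0 burn out
  ..TTTT
  .TTTTT
  TTTTTT
  .TTTTT
  TTTTT.

..TTTT
.TTTTT
TTTTTT
.TTTTT
TTTTT.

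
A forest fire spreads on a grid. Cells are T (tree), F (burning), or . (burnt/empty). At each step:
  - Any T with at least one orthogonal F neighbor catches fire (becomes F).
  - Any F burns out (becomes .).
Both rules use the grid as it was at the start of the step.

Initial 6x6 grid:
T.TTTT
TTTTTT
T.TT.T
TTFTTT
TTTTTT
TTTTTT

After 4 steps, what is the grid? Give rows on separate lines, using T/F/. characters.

Step 1: 4 trees catch fire, 1 burn out
  T.TTTT
  TTTTTT
  T.FT.T
  TF.FTT
  TTFTTT
  TTTTTT
Step 2: 7 trees catch fire, 4 burn out
  T.TTTT
  TTFTTT
  T..F.T
  F...FT
  TF.FTT
  TTFTTT
Step 3: 9 trees catch fire, 7 burn out
  T.FTTT
  TF.FTT
  F....T
  .....F
  F...FT
  TF.FTT
Step 4: 7 trees catch fire, 9 burn out
  T..FTT
  F...FT
  .....F
  ......
  .....F
  F...FT

T..FTT
F...FT
.....F
......
.....F
F...FT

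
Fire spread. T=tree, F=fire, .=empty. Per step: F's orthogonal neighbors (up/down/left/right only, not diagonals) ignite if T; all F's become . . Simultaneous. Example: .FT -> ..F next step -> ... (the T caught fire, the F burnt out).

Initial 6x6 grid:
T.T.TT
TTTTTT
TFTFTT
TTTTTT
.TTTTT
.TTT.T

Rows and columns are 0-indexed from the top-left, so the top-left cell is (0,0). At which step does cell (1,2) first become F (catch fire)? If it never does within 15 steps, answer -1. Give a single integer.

Step 1: cell (1,2)='T' (+7 fires, +2 burnt)
Step 2: cell (1,2)='F' (+9 fires, +7 burnt)
  -> target ignites at step 2
Step 3: cell (1,2)='.' (+9 fires, +9 burnt)
Step 4: cell (1,2)='.' (+3 fires, +9 burnt)
Step 5: cell (1,2)='.' (+1 fires, +3 burnt)
Step 6: cell (1,2)='.' (+0 fires, +1 burnt)
  fire out at step 6

2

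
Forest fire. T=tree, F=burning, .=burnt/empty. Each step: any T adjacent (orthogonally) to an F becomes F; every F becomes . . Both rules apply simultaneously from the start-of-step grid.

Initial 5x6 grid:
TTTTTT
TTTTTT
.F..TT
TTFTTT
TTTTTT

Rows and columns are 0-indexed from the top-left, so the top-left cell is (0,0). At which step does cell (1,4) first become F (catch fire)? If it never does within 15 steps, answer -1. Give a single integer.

Step 1: cell (1,4)='T' (+4 fires, +2 burnt)
Step 2: cell (1,4)='T' (+7 fires, +4 burnt)
Step 3: cell (1,4)='T' (+7 fires, +7 burnt)
Step 4: cell (1,4)='F' (+4 fires, +7 burnt)
  -> target ignites at step 4
Step 5: cell (1,4)='.' (+2 fires, +4 burnt)
Step 6: cell (1,4)='.' (+1 fires, +2 burnt)
Step 7: cell (1,4)='.' (+0 fires, +1 burnt)
  fire out at step 7

4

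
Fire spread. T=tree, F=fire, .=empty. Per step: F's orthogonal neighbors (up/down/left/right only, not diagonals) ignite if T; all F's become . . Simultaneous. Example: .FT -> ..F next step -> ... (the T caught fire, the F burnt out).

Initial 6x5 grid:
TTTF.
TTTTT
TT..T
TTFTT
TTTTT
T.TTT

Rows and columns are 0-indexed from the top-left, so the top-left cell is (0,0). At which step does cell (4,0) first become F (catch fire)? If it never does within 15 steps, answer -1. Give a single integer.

Step 1: cell (4,0)='T' (+5 fires, +2 burnt)
Step 2: cell (4,0)='T' (+9 fires, +5 burnt)
Step 3: cell (4,0)='F' (+7 fires, +9 burnt)
  -> target ignites at step 3
Step 4: cell (4,0)='.' (+3 fires, +7 burnt)
Step 5: cell (4,0)='.' (+0 fires, +3 burnt)
  fire out at step 5

3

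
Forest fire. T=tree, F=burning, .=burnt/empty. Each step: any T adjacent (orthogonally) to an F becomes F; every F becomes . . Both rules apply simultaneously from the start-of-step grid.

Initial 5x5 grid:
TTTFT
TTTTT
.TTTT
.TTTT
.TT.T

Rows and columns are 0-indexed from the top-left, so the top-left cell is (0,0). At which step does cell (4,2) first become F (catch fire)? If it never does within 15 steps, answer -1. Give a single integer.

Step 1: cell (4,2)='T' (+3 fires, +1 burnt)
Step 2: cell (4,2)='T' (+4 fires, +3 burnt)
Step 3: cell (4,2)='T' (+5 fires, +4 burnt)
Step 4: cell (4,2)='T' (+4 fires, +5 burnt)
Step 5: cell (4,2)='F' (+3 fires, +4 burnt)
  -> target ignites at step 5
Step 6: cell (4,2)='.' (+1 fires, +3 burnt)
Step 7: cell (4,2)='.' (+0 fires, +1 burnt)
  fire out at step 7

5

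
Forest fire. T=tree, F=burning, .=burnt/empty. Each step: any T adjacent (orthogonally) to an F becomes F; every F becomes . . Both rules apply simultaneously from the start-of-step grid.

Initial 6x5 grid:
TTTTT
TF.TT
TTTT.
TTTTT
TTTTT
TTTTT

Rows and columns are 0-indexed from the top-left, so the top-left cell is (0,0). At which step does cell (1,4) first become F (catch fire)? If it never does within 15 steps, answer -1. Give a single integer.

Step 1: cell (1,4)='T' (+3 fires, +1 burnt)
Step 2: cell (1,4)='T' (+5 fires, +3 burnt)
Step 3: cell (1,4)='T' (+5 fires, +5 burnt)
Step 4: cell (1,4)='T' (+6 fires, +5 burnt)
Step 5: cell (1,4)='F' (+5 fires, +6 burnt)
  -> target ignites at step 5
Step 6: cell (1,4)='.' (+2 fires, +5 burnt)
Step 7: cell (1,4)='.' (+1 fires, +2 burnt)
Step 8: cell (1,4)='.' (+0 fires, +1 burnt)
  fire out at step 8

5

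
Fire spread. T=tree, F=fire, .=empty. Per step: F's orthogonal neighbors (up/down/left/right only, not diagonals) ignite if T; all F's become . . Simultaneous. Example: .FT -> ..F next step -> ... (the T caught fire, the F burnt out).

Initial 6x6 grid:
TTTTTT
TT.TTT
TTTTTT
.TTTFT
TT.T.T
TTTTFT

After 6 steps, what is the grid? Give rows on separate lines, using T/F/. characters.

Step 1: 5 trees catch fire, 2 burn out
  TTTTTT
  TT.TTT
  TTTTFT
  .TTF.F
  TT.T.T
  TTTF.F
Step 2: 7 trees catch fire, 5 burn out
  TTTTTT
  TT.TFT
  TTTF.F
  .TF...
  TT.F.F
  TTF...
Step 3: 6 trees catch fire, 7 burn out
  TTTTFT
  TT.F.F
  TTF...
  .F....
  TT....
  TF....
Step 4: 5 trees catch fire, 6 burn out
  TTTF.F
  TT....
  TF....
  ......
  TF....
  F.....
Step 5: 4 trees catch fire, 5 burn out
  TTF...
  TF....
  F.....
  ......
  F.....
  ......
Step 6: 2 trees catch fire, 4 burn out
  TF....
  F.....
  ......
  ......
  ......
  ......

TF....
F.....
......
......
......
......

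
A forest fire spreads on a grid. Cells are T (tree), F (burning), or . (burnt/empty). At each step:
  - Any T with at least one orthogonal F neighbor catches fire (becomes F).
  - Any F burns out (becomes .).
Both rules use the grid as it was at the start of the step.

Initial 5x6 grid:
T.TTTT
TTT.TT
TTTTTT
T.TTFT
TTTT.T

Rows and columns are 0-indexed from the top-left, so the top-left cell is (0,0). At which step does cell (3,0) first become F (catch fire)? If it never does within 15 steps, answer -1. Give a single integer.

Step 1: cell (3,0)='T' (+3 fires, +1 burnt)
Step 2: cell (3,0)='T' (+6 fires, +3 burnt)
Step 3: cell (3,0)='T' (+4 fires, +6 burnt)
Step 4: cell (3,0)='T' (+5 fires, +4 burnt)
Step 5: cell (3,0)='T' (+4 fires, +5 burnt)
Step 6: cell (3,0)='F' (+2 fires, +4 burnt)
  -> target ignites at step 6
Step 7: cell (3,0)='.' (+1 fires, +2 burnt)
Step 8: cell (3,0)='.' (+0 fires, +1 burnt)
  fire out at step 8

6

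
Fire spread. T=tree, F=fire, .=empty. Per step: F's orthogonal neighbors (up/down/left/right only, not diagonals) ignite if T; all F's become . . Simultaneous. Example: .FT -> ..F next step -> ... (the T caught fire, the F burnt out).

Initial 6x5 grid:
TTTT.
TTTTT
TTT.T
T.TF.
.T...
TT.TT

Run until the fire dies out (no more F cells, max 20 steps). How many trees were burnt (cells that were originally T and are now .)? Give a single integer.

Step 1: +1 fires, +1 burnt (F count now 1)
Step 2: +1 fires, +1 burnt (F count now 1)
Step 3: +2 fires, +1 burnt (F count now 2)
Step 4: +4 fires, +2 burnt (F count now 4)
Step 5: +5 fires, +4 burnt (F count now 5)
Step 6: +2 fires, +5 burnt (F count now 2)
Step 7: +0 fires, +2 burnt (F count now 0)
Fire out after step 7
Initially T: 20, now '.': 25
Total burnt (originally-T cells now '.'): 15

Answer: 15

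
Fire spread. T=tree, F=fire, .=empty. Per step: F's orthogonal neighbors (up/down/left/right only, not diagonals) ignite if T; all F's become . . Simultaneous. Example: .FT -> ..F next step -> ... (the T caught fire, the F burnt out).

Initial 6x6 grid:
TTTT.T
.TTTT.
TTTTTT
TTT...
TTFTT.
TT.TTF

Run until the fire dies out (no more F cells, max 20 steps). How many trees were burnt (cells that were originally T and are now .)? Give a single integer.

Step 1: +4 fires, +2 burnt (F count now 4)
Step 2: +6 fires, +4 burnt (F count now 6)
Step 3: +5 fires, +6 burnt (F count now 5)
Step 4: +5 fires, +5 burnt (F count now 5)
Step 5: +4 fires, +5 burnt (F count now 4)
Step 6: +1 fires, +4 burnt (F count now 1)
Step 7: +0 fires, +1 burnt (F count now 0)
Fire out after step 7
Initially T: 26, now '.': 35
Total burnt (originally-T cells now '.'): 25

Answer: 25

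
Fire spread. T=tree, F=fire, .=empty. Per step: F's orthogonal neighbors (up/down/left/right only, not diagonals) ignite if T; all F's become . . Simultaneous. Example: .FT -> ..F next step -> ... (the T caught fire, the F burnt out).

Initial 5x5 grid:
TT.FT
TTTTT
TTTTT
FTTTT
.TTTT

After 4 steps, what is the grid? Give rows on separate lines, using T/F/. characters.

Step 1: 4 trees catch fire, 2 burn out
  TT..F
  TTTFT
  FTTTT
  .FTTT
  .TTTT
Step 2: 7 trees catch fire, 4 burn out
  TT...
  FTF.F
  .FTFT
  ..FTT
  .FTTT
Step 3: 6 trees catch fire, 7 burn out
  FT...
  .F...
  ..F.F
  ...FT
  ..FTT
Step 4: 3 trees catch fire, 6 burn out
  .F...
  .....
  .....
  ....F
  ...FT

.F...
.....
.....
....F
...FT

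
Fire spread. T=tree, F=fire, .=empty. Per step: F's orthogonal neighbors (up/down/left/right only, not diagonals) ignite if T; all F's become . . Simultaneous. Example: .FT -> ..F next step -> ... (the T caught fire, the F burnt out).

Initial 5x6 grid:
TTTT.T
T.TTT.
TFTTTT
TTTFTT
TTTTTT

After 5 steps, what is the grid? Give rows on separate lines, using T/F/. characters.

Step 1: 7 trees catch fire, 2 burn out
  TTTT.T
  T.TTT.
  F.FFTT
  TFF.FT
  TTTFTT
Step 2: 9 trees catch fire, 7 burn out
  TTTT.T
  F.FFT.
  ....FT
  F....F
  TFF.FT
Step 3: 7 trees catch fire, 9 burn out
  FTFF.T
  ....F.
  .....F
  ......
  F....F
Step 4: 1 trees catch fire, 7 burn out
  .F...T
  ......
  ......
  ......
  ......
Step 5: 0 trees catch fire, 1 burn out
  .....T
  ......
  ......
  ......
  ......

.....T
......
......
......
......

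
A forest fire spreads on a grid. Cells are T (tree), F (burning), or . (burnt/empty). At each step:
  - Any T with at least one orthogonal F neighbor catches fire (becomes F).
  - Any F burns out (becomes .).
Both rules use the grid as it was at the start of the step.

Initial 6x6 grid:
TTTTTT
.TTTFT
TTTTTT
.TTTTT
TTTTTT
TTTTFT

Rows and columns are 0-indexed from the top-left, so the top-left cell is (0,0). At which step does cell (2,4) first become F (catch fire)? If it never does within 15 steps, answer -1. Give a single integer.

Step 1: cell (2,4)='F' (+7 fires, +2 burnt)
  -> target ignites at step 1
Step 2: cell (2,4)='.' (+9 fires, +7 burnt)
Step 3: cell (2,4)='.' (+7 fires, +9 burnt)
Step 4: cell (2,4)='.' (+5 fires, +7 burnt)
Step 5: cell (2,4)='.' (+4 fires, +5 burnt)
Step 6: cell (2,4)='.' (+0 fires, +4 burnt)
  fire out at step 6

1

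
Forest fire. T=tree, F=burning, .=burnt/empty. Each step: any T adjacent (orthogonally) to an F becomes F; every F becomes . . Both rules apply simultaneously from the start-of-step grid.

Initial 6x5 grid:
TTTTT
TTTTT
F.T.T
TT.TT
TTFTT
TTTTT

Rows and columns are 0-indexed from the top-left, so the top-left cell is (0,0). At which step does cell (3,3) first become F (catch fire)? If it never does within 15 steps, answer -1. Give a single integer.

Step 1: cell (3,3)='T' (+5 fires, +2 burnt)
Step 2: cell (3,3)='F' (+8 fires, +5 burnt)
  -> target ignites at step 2
Step 3: cell (3,3)='.' (+5 fires, +8 burnt)
Step 4: cell (3,3)='.' (+4 fires, +5 burnt)
Step 5: cell (3,3)='.' (+2 fires, +4 burnt)
Step 6: cell (3,3)='.' (+1 fires, +2 burnt)
Step 7: cell (3,3)='.' (+0 fires, +1 burnt)
  fire out at step 7

2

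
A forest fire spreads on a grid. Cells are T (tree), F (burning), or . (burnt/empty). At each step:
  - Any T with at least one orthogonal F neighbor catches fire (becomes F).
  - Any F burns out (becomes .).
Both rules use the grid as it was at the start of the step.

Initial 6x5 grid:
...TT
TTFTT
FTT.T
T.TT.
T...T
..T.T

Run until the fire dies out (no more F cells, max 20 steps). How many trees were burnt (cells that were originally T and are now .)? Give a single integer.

Step 1: +6 fires, +2 burnt (F count now 6)
Step 2: +4 fires, +6 burnt (F count now 4)
Step 3: +3 fires, +4 burnt (F count now 3)
Step 4: +0 fires, +3 burnt (F count now 0)
Fire out after step 4
Initially T: 16, now '.': 27
Total burnt (originally-T cells now '.'): 13

Answer: 13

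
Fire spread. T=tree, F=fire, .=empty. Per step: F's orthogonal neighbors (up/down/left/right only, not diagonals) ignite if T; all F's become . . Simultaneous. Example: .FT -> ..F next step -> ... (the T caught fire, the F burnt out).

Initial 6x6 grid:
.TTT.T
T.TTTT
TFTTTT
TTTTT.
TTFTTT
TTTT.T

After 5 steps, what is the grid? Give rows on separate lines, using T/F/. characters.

Step 1: 7 trees catch fire, 2 burn out
  .TTT.T
  T.TTTT
  F.FTTT
  TFFTT.
  TF.FTT
  TTFT.T
Step 2: 9 trees catch fire, 7 burn out
  .TTT.T
  F.FTTT
  ...FTT
  F..FT.
  F...FT
  TF.F.T
Step 3: 6 trees catch fire, 9 burn out
  .TFT.T
  ...FTT
  ....FT
  ....F.
  .....F
  F....T
Step 4: 5 trees catch fire, 6 burn out
  .F.F.T
  ....FT
  .....F
  ......
  ......
  .....F
Step 5: 1 trees catch fire, 5 burn out
  .....T
  .....F
  ......
  ......
  ......
  ......

.....T
.....F
......
......
......
......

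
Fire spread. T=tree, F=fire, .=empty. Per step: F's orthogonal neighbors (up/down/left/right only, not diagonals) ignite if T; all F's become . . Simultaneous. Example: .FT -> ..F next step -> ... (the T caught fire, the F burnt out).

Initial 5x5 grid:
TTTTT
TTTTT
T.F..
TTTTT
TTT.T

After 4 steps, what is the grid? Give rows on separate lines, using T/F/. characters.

Step 1: 2 trees catch fire, 1 burn out
  TTTTT
  TTFTT
  T....
  TTFTT
  TTT.T
Step 2: 6 trees catch fire, 2 burn out
  TTFTT
  TF.FT
  T....
  TF.FT
  TTF.T
Step 3: 7 trees catch fire, 6 burn out
  TF.FT
  F...F
  T....
  F...F
  TF..T
Step 4: 5 trees catch fire, 7 burn out
  F...F
  .....
  F....
  .....
  F...F

F...F
.....
F....
.....
F...F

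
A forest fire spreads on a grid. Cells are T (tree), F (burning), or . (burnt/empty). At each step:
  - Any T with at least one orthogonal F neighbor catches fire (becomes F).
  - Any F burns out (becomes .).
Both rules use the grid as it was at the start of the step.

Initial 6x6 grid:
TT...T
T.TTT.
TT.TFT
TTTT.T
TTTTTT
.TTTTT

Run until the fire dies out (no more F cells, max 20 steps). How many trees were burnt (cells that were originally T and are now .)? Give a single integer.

Step 1: +3 fires, +1 burnt (F count now 3)
Step 2: +3 fires, +3 burnt (F count now 3)
Step 3: +4 fires, +3 burnt (F count now 4)
Step 4: +5 fires, +4 burnt (F count now 5)
Step 5: +5 fires, +5 burnt (F count now 5)
Step 6: +3 fires, +5 burnt (F count now 3)
Step 7: +1 fires, +3 burnt (F count now 1)
Step 8: +1 fires, +1 burnt (F count now 1)
Step 9: +1 fires, +1 burnt (F count now 1)
Step 10: +0 fires, +1 burnt (F count now 0)
Fire out after step 10
Initially T: 27, now '.': 35
Total burnt (originally-T cells now '.'): 26

Answer: 26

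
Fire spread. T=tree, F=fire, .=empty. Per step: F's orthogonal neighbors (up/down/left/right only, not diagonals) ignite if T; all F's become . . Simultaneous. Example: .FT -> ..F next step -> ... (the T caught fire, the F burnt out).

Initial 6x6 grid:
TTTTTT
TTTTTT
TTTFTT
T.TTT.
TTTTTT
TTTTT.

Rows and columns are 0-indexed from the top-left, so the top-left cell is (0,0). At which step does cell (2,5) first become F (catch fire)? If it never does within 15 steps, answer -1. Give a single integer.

Step 1: cell (2,5)='T' (+4 fires, +1 burnt)
Step 2: cell (2,5)='F' (+8 fires, +4 burnt)
  -> target ignites at step 2
Step 3: cell (2,5)='.' (+8 fires, +8 burnt)
Step 4: cell (2,5)='.' (+8 fires, +8 burnt)
Step 5: cell (2,5)='.' (+3 fires, +8 burnt)
Step 6: cell (2,5)='.' (+1 fires, +3 burnt)
Step 7: cell (2,5)='.' (+0 fires, +1 burnt)
  fire out at step 7

2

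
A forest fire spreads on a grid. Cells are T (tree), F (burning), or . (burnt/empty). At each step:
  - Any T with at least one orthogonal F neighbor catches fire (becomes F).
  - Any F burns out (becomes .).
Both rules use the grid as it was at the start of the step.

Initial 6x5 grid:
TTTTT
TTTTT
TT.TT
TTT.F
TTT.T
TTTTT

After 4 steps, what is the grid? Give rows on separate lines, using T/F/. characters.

Step 1: 2 trees catch fire, 1 burn out
  TTTTT
  TTTTT
  TT.TF
  TTT..
  TTT.F
  TTTTT
Step 2: 3 trees catch fire, 2 burn out
  TTTTT
  TTTTF
  TT.F.
  TTT..
  TTT..
  TTTTF
Step 3: 3 trees catch fire, 3 burn out
  TTTTF
  TTTF.
  TT...
  TTT..
  TTT..
  TTTF.
Step 4: 3 trees catch fire, 3 burn out
  TTTF.
  TTF..
  TT...
  TTT..
  TTT..
  TTF..

TTTF.
TTF..
TT...
TTT..
TTT..
TTF..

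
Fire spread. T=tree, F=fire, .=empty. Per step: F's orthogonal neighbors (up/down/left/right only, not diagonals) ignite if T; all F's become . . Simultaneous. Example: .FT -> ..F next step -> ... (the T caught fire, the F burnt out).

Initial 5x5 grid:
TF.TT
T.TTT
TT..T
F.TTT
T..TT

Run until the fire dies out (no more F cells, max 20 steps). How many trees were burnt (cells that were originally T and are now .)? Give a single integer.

Step 1: +3 fires, +2 burnt (F count now 3)
Step 2: +2 fires, +3 burnt (F count now 2)
Step 3: +0 fires, +2 burnt (F count now 0)
Fire out after step 3
Initially T: 16, now '.': 14
Total burnt (originally-T cells now '.'): 5

Answer: 5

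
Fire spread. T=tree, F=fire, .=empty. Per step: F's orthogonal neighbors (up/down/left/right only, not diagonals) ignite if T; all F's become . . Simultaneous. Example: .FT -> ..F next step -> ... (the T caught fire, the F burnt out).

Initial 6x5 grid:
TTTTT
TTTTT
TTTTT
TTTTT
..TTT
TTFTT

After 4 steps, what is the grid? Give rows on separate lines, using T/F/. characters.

Step 1: 3 trees catch fire, 1 burn out
  TTTTT
  TTTTT
  TTTTT
  TTTTT
  ..FTT
  TF.FT
Step 2: 4 trees catch fire, 3 burn out
  TTTTT
  TTTTT
  TTTTT
  TTFTT
  ...FT
  F...F
Step 3: 4 trees catch fire, 4 burn out
  TTTTT
  TTTTT
  TTFTT
  TF.FT
  ....F
  .....
Step 4: 5 trees catch fire, 4 burn out
  TTTTT
  TTFTT
  TF.FT
  F...F
  .....
  .....

TTTTT
TTFTT
TF.FT
F...F
.....
.....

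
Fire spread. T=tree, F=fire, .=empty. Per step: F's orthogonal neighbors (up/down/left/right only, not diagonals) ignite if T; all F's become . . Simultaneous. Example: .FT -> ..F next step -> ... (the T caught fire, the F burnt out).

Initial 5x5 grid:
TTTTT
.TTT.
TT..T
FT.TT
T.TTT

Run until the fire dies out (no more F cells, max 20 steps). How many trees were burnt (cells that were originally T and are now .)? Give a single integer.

Answer: 12

Derivation:
Step 1: +3 fires, +1 burnt (F count now 3)
Step 2: +1 fires, +3 burnt (F count now 1)
Step 3: +1 fires, +1 burnt (F count now 1)
Step 4: +2 fires, +1 burnt (F count now 2)
Step 5: +3 fires, +2 burnt (F count now 3)
Step 6: +1 fires, +3 burnt (F count now 1)
Step 7: +1 fires, +1 burnt (F count now 1)
Step 8: +0 fires, +1 burnt (F count now 0)
Fire out after step 8
Initially T: 18, now '.': 19
Total burnt (originally-T cells now '.'): 12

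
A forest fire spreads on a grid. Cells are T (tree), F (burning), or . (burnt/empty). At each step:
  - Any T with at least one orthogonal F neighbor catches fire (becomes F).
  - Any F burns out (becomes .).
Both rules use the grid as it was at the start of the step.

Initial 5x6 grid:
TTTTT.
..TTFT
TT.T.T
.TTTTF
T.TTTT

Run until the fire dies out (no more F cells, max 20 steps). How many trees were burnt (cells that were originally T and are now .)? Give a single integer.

Answer: 20

Derivation:
Step 1: +6 fires, +2 burnt (F count now 6)
Step 2: +5 fires, +6 burnt (F count now 5)
Step 3: +3 fires, +5 burnt (F count now 3)
Step 4: +3 fires, +3 burnt (F count now 3)
Step 5: +2 fires, +3 burnt (F count now 2)
Step 6: +1 fires, +2 burnt (F count now 1)
Step 7: +0 fires, +1 burnt (F count now 0)
Fire out after step 7
Initially T: 21, now '.': 29
Total burnt (originally-T cells now '.'): 20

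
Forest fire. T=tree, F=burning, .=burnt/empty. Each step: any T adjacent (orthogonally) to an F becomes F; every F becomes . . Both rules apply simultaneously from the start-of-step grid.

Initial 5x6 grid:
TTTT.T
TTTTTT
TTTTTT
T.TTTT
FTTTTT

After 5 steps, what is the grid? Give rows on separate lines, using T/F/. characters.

Step 1: 2 trees catch fire, 1 burn out
  TTTT.T
  TTTTTT
  TTTTTT
  F.TTTT
  .FTTTT
Step 2: 2 trees catch fire, 2 burn out
  TTTT.T
  TTTTTT
  FTTTTT
  ..TTTT
  ..FTTT
Step 3: 4 trees catch fire, 2 burn out
  TTTT.T
  FTTTTT
  .FTTTT
  ..FTTT
  ...FTT
Step 4: 5 trees catch fire, 4 burn out
  FTTT.T
  .FTTTT
  ..FTTT
  ...FTT
  ....FT
Step 5: 5 trees catch fire, 5 burn out
  .FTT.T
  ..FTTT
  ...FTT
  ....FT
  .....F

.FTT.T
..FTTT
...FTT
....FT
.....F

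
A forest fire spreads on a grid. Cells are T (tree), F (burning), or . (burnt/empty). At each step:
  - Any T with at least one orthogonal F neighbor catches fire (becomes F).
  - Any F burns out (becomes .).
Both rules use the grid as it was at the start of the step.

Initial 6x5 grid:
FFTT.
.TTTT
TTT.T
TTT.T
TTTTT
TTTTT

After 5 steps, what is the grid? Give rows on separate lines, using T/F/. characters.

Step 1: 2 trees catch fire, 2 burn out
  ..FT.
  .FTTT
  TTT.T
  TTT.T
  TTTTT
  TTTTT
Step 2: 3 trees catch fire, 2 burn out
  ...F.
  ..FTT
  TFT.T
  TTT.T
  TTTTT
  TTTTT
Step 3: 4 trees catch fire, 3 burn out
  .....
  ...FT
  F.F.T
  TFT.T
  TTTTT
  TTTTT
Step 4: 4 trees catch fire, 4 burn out
  .....
  ....F
  ....T
  F.F.T
  TFTTT
  TTTTT
Step 5: 4 trees catch fire, 4 burn out
  .....
  .....
  ....F
  ....T
  F.FTT
  TFTTT

.....
.....
....F
....T
F.FTT
TFTTT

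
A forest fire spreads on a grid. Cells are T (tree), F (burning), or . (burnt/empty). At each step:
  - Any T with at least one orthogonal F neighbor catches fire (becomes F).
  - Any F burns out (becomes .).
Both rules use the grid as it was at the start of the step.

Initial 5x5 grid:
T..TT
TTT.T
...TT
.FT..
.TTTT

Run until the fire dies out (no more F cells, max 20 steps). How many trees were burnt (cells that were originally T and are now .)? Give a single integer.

Answer: 5

Derivation:
Step 1: +2 fires, +1 burnt (F count now 2)
Step 2: +1 fires, +2 burnt (F count now 1)
Step 3: +1 fires, +1 burnt (F count now 1)
Step 4: +1 fires, +1 burnt (F count now 1)
Step 5: +0 fires, +1 burnt (F count now 0)
Fire out after step 5
Initially T: 14, now '.': 16
Total burnt (originally-T cells now '.'): 5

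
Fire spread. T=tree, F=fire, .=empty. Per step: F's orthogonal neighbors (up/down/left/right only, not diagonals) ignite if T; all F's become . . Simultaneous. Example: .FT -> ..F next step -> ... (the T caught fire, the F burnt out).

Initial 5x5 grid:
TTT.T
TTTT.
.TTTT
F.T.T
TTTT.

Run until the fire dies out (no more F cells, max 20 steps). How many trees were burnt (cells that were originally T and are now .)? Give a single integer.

Step 1: +1 fires, +1 burnt (F count now 1)
Step 2: +1 fires, +1 burnt (F count now 1)
Step 3: +1 fires, +1 burnt (F count now 1)
Step 4: +2 fires, +1 burnt (F count now 2)
Step 5: +1 fires, +2 burnt (F count now 1)
Step 6: +3 fires, +1 burnt (F count now 3)
Step 7: +4 fires, +3 burnt (F count now 4)
Step 8: +3 fires, +4 burnt (F count now 3)
Step 9: +1 fires, +3 burnt (F count now 1)
Step 10: +0 fires, +1 burnt (F count now 0)
Fire out after step 10
Initially T: 18, now '.': 24
Total burnt (originally-T cells now '.'): 17

Answer: 17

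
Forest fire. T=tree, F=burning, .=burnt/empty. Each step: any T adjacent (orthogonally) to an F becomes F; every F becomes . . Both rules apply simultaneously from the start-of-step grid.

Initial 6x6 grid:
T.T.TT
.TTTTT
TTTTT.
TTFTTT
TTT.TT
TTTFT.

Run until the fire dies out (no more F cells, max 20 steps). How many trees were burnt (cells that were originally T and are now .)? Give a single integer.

Step 1: +6 fires, +2 burnt (F count now 6)
Step 2: +8 fires, +6 burnt (F count now 8)
Step 3: +9 fires, +8 burnt (F count now 9)
Step 4: +1 fires, +9 burnt (F count now 1)
Step 5: +2 fires, +1 burnt (F count now 2)
Step 6: +1 fires, +2 burnt (F count now 1)
Step 7: +0 fires, +1 burnt (F count now 0)
Fire out after step 7
Initially T: 28, now '.': 35
Total burnt (originally-T cells now '.'): 27

Answer: 27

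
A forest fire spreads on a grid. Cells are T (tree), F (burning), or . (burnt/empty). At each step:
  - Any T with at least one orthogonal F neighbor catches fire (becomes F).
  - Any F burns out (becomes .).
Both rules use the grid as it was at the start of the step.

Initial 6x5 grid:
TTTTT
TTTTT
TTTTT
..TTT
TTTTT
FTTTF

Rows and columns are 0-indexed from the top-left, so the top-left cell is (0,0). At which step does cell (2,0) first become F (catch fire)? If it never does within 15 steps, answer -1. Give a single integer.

Step 1: cell (2,0)='T' (+4 fires, +2 burnt)
Step 2: cell (2,0)='T' (+4 fires, +4 burnt)
Step 3: cell (2,0)='T' (+3 fires, +4 burnt)
Step 4: cell (2,0)='T' (+3 fires, +3 burnt)
Step 5: cell (2,0)='T' (+3 fires, +3 burnt)
Step 6: cell (2,0)='T' (+3 fires, +3 burnt)
Step 7: cell (2,0)='F' (+3 fires, +3 burnt)
  -> target ignites at step 7
Step 8: cell (2,0)='.' (+2 fires, +3 burnt)
Step 9: cell (2,0)='.' (+1 fires, +2 burnt)
Step 10: cell (2,0)='.' (+0 fires, +1 burnt)
  fire out at step 10

7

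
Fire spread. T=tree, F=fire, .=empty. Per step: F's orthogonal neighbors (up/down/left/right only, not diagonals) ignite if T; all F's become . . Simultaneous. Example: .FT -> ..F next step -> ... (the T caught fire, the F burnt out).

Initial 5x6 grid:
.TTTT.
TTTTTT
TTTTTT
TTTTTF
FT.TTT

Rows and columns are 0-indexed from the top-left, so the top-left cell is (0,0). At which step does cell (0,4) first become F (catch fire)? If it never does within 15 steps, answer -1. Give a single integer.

Step 1: cell (0,4)='T' (+5 fires, +2 burnt)
Step 2: cell (0,4)='T' (+6 fires, +5 burnt)
Step 3: cell (0,4)='T' (+6 fires, +6 burnt)
Step 4: cell (0,4)='F' (+4 fires, +6 burnt)
  -> target ignites at step 4
Step 5: cell (0,4)='.' (+3 fires, +4 burnt)
Step 6: cell (0,4)='.' (+1 fires, +3 burnt)
Step 7: cell (0,4)='.' (+0 fires, +1 burnt)
  fire out at step 7

4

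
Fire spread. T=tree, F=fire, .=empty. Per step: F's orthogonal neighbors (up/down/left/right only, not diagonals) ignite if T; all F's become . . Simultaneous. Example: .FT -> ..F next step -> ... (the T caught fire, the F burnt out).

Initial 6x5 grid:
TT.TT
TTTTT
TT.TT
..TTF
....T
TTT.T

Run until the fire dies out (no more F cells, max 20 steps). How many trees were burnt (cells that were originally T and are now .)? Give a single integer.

Step 1: +3 fires, +1 burnt (F count now 3)
Step 2: +4 fires, +3 burnt (F count now 4)
Step 3: +2 fires, +4 burnt (F count now 2)
Step 4: +2 fires, +2 burnt (F count now 2)
Step 5: +1 fires, +2 burnt (F count now 1)
Step 6: +3 fires, +1 burnt (F count now 3)
Step 7: +2 fires, +3 burnt (F count now 2)
Step 8: +0 fires, +2 burnt (F count now 0)
Fire out after step 8
Initially T: 20, now '.': 27
Total burnt (originally-T cells now '.'): 17

Answer: 17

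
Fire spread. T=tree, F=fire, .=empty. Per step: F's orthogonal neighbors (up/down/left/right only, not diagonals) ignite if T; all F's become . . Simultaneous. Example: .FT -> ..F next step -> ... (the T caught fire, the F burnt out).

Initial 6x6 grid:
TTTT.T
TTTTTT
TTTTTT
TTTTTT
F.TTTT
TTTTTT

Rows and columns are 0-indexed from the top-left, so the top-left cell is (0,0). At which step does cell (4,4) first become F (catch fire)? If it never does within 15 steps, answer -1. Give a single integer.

Step 1: cell (4,4)='T' (+2 fires, +1 burnt)
Step 2: cell (4,4)='T' (+3 fires, +2 burnt)
Step 3: cell (4,4)='T' (+4 fires, +3 burnt)
Step 4: cell (4,4)='T' (+6 fires, +4 burnt)
Step 5: cell (4,4)='T' (+6 fires, +6 burnt)
Step 6: cell (4,4)='F' (+6 fires, +6 burnt)
  -> target ignites at step 6
Step 7: cell (4,4)='.' (+4 fires, +6 burnt)
Step 8: cell (4,4)='.' (+1 fires, +4 burnt)
Step 9: cell (4,4)='.' (+1 fires, +1 burnt)
Step 10: cell (4,4)='.' (+0 fires, +1 burnt)
  fire out at step 10

6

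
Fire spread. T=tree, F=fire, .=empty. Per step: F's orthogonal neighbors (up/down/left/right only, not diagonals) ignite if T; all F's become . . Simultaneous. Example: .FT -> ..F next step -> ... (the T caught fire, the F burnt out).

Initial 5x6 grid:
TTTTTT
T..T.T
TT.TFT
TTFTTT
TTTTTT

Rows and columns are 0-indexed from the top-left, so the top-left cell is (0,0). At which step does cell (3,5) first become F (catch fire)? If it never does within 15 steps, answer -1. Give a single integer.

Step 1: cell (3,5)='T' (+6 fires, +2 burnt)
Step 2: cell (3,5)='F' (+8 fires, +6 burnt)
  -> target ignites at step 2
Step 3: cell (3,5)='.' (+5 fires, +8 burnt)
Step 4: cell (3,5)='.' (+3 fires, +5 burnt)
Step 5: cell (3,5)='.' (+2 fires, +3 burnt)
Step 6: cell (3,5)='.' (+0 fires, +2 burnt)
  fire out at step 6

2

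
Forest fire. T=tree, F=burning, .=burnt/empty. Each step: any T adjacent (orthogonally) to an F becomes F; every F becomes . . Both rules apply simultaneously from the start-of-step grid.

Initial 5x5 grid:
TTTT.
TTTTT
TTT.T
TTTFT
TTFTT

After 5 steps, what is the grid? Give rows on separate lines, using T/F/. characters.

Step 1: 4 trees catch fire, 2 burn out
  TTTT.
  TTTTT
  TTT.T
  TTF.F
  TF.FT
Step 2: 5 trees catch fire, 4 burn out
  TTTT.
  TTTTT
  TTF.F
  TF...
  F...F
Step 3: 4 trees catch fire, 5 burn out
  TTTT.
  TTFTF
  TF...
  F....
  .....
Step 4: 4 trees catch fire, 4 burn out
  TTFT.
  TF.F.
  F....
  .....
  .....
Step 5: 3 trees catch fire, 4 burn out
  TF.F.
  F....
  .....
  .....
  .....

TF.F.
F....
.....
.....
.....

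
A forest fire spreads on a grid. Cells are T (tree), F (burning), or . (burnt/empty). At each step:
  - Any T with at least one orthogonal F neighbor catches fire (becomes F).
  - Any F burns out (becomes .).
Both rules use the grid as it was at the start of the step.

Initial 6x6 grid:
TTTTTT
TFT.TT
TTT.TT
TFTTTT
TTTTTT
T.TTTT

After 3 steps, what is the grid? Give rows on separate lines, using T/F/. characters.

Step 1: 7 trees catch fire, 2 burn out
  TFTTTT
  F.F.TT
  TFT.TT
  F.FTTT
  TFTTTT
  T.TTTT
Step 2: 7 trees catch fire, 7 burn out
  F.FTTT
  ....TT
  F.F.TT
  ...FTT
  F.FTTT
  T.TTTT
Step 3: 5 trees catch fire, 7 burn out
  ...FTT
  ....TT
  ....TT
  ....FT
  ...FTT
  F.FTTT

...FTT
....TT
....TT
....FT
...FTT
F.FTTT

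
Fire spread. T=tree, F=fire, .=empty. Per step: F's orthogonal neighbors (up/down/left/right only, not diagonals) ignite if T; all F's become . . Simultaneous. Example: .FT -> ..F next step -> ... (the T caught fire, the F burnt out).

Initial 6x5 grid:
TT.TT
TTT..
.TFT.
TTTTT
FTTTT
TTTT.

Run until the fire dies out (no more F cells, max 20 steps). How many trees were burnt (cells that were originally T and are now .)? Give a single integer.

Step 1: +7 fires, +2 burnt (F count now 7)
Step 2: +5 fires, +7 burnt (F count now 5)
Step 3: +5 fires, +5 burnt (F count now 5)
Step 4: +3 fires, +5 burnt (F count now 3)
Step 5: +0 fires, +3 burnt (F count now 0)
Fire out after step 5
Initially T: 22, now '.': 28
Total burnt (originally-T cells now '.'): 20

Answer: 20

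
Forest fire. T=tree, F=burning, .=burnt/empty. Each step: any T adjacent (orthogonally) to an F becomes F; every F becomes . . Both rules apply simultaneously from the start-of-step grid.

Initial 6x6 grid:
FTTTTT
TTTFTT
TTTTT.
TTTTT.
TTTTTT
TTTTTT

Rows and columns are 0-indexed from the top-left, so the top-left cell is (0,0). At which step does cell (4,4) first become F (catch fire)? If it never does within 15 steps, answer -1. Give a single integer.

Step 1: cell (4,4)='T' (+6 fires, +2 burnt)
Step 2: cell (4,4)='T' (+8 fires, +6 burnt)
Step 3: cell (4,4)='T' (+6 fires, +8 burnt)
Step 4: cell (4,4)='F' (+5 fires, +6 burnt)
  -> target ignites at step 4
Step 5: cell (4,4)='.' (+5 fires, +5 burnt)
Step 6: cell (4,4)='.' (+2 fires, +5 burnt)
Step 7: cell (4,4)='.' (+0 fires, +2 burnt)
  fire out at step 7

4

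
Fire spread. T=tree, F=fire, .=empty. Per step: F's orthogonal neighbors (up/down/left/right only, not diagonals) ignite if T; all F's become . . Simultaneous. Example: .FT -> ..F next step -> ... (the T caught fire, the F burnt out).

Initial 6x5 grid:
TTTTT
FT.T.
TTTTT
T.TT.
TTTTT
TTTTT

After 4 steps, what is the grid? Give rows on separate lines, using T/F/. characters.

Step 1: 3 trees catch fire, 1 burn out
  FTTTT
  .F.T.
  FTTTT
  T.TT.
  TTTTT
  TTTTT
Step 2: 3 trees catch fire, 3 burn out
  .FTTT
  ...T.
  .FTTT
  F.TT.
  TTTTT
  TTTTT
Step 3: 3 trees catch fire, 3 burn out
  ..FTT
  ...T.
  ..FTT
  ..TT.
  FTTTT
  TTTTT
Step 4: 5 trees catch fire, 3 burn out
  ...FT
  ...T.
  ...FT
  ..FT.
  .FTTT
  FTTTT

...FT
...T.
...FT
..FT.
.FTTT
FTTTT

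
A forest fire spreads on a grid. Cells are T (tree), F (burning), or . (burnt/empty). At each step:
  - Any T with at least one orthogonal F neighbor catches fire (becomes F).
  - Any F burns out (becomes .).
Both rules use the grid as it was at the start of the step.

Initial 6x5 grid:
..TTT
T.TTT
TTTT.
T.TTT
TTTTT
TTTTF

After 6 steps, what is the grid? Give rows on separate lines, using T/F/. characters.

Step 1: 2 trees catch fire, 1 burn out
  ..TTT
  T.TTT
  TTTT.
  T.TTT
  TTTTF
  TTTF.
Step 2: 3 trees catch fire, 2 burn out
  ..TTT
  T.TTT
  TTTT.
  T.TTF
  TTTF.
  TTF..
Step 3: 3 trees catch fire, 3 burn out
  ..TTT
  T.TTT
  TTTT.
  T.TF.
  TTF..
  TF...
Step 4: 4 trees catch fire, 3 burn out
  ..TTT
  T.TTT
  TTTF.
  T.F..
  TF...
  F....
Step 5: 3 trees catch fire, 4 burn out
  ..TTT
  T.TFT
  TTF..
  T....
  F....
  .....
Step 6: 5 trees catch fire, 3 burn out
  ..TFT
  T.F.F
  TF...
  F....
  .....
  .....

..TFT
T.F.F
TF...
F....
.....
.....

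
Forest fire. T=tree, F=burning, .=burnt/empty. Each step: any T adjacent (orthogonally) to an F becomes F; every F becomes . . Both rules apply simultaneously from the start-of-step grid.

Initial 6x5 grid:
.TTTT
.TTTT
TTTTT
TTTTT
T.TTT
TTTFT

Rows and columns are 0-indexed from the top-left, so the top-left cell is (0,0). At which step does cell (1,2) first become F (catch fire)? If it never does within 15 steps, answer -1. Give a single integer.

Step 1: cell (1,2)='T' (+3 fires, +1 burnt)
Step 2: cell (1,2)='T' (+4 fires, +3 burnt)
Step 3: cell (1,2)='T' (+4 fires, +4 burnt)
Step 4: cell (1,2)='T' (+5 fires, +4 burnt)
Step 5: cell (1,2)='F' (+5 fires, +5 burnt)
  -> target ignites at step 5
Step 6: cell (1,2)='.' (+4 fires, +5 burnt)
Step 7: cell (1,2)='.' (+1 fires, +4 burnt)
Step 8: cell (1,2)='.' (+0 fires, +1 burnt)
  fire out at step 8

5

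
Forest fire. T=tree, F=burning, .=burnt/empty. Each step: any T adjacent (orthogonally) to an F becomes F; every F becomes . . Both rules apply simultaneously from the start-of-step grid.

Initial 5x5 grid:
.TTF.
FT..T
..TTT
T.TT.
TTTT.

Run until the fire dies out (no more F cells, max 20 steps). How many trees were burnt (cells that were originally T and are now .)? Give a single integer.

Answer: 3

Derivation:
Step 1: +2 fires, +2 burnt (F count now 2)
Step 2: +1 fires, +2 burnt (F count now 1)
Step 3: +0 fires, +1 burnt (F count now 0)
Fire out after step 3
Initially T: 14, now '.': 14
Total burnt (originally-T cells now '.'): 3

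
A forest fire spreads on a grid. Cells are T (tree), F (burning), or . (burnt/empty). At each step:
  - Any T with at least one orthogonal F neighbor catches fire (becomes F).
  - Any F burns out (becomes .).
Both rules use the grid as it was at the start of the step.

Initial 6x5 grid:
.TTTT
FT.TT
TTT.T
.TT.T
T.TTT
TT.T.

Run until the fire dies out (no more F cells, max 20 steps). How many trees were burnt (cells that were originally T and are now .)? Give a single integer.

Step 1: +2 fires, +1 burnt (F count now 2)
Step 2: +2 fires, +2 burnt (F count now 2)
Step 3: +3 fires, +2 burnt (F count now 3)
Step 4: +2 fires, +3 burnt (F count now 2)
Step 5: +3 fires, +2 burnt (F count now 3)
Step 6: +2 fires, +3 burnt (F count now 2)
Step 7: +3 fires, +2 burnt (F count now 3)
Step 8: +1 fires, +3 burnt (F count now 1)
Step 9: +0 fires, +1 burnt (F count now 0)
Fire out after step 9
Initially T: 21, now '.': 27
Total burnt (originally-T cells now '.'): 18

Answer: 18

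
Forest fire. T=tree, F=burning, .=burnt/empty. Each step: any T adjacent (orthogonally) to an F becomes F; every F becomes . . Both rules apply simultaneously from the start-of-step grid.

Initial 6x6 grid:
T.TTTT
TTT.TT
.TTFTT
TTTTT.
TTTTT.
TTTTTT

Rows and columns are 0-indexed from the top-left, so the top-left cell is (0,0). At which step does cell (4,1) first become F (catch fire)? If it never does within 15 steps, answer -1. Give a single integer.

Step 1: cell (4,1)='T' (+3 fires, +1 burnt)
Step 2: cell (4,1)='T' (+7 fires, +3 burnt)
Step 3: cell (4,1)='T' (+8 fires, +7 burnt)
Step 4: cell (4,1)='F' (+7 fires, +8 burnt)
  -> target ignites at step 4
Step 5: cell (4,1)='.' (+4 fires, +7 burnt)
Step 6: cell (4,1)='.' (+1 fires, +4 burnt)
Step 7: cell (4,1)='.' (+0 fires, +1 burnt)
  fire out at step 7

4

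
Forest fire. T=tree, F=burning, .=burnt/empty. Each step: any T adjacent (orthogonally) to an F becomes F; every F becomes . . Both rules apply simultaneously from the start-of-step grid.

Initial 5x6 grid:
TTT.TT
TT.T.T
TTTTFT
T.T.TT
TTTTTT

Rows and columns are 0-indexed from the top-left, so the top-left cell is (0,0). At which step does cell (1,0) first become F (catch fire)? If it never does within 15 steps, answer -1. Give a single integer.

Step 1: cell (1,0)='T' (+3 fires, +1 burnt)
Step 2: cell (1,0)='T' (+5 fires, +3 burnt)
Step 3: cell (1,0)='T' (+5 fires, +5 burnt)
Step 4: cell (1,0)='T' (+4 fires, +5 burnt)
Step 5: cell (1,0)='F' (+4 fires, +4 burnt)
  -> target ignites at step 5
Step 6: cell (1,0)='.' (+3 fires, +4 burnt)
Step 7: cell (1,0)='.' (+0 fires, +3 burnt)
  fire out at step 7

5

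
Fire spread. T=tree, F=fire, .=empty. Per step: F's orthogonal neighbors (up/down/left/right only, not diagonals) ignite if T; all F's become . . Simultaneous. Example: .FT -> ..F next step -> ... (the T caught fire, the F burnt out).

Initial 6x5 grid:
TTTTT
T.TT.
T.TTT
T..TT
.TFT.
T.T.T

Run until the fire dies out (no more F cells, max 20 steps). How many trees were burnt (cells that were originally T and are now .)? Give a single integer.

Step 1: +3 fires, +1 burnt (F count now 3)
Step 2: +1 fires, +3 burnt (F count now 1)
Step 3: +2 fires, +1 burnt (F count now 2)
Step 4: +3 fires, +2 burnt (F count now 3)
Step 5: +2 fires, +3 burnt (F count now 2)
Step 6: +2 fires, +2 burnt (F count now 2)
Step 7: +1 fires, +2 burnt (F count now 1)
Step 8: +1 fires, +1 burnt (F count now 1)
Step 9: +1 fires, +1 burnt (F count now 1)
Step 10: +1 fires, +1 burnt (F count now 1)
Step 11: +1 fires, +1 burnt (F count now 1)
Step 12: +0 fires, +1 burnt (F count now 0)
Fire out after step 12
Initially T: 20, now '.': 28
Total burnt (originally-T cells now '.'): 18

Answer: 18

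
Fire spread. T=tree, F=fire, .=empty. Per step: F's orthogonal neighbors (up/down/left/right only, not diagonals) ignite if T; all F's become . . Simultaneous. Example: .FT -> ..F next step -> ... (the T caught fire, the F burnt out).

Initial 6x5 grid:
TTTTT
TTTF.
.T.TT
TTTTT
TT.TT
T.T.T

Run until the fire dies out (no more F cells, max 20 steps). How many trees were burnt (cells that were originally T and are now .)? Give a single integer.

Answer: 22

Derivation:
Step 1: +3 fires, +1 burnt (F count now 3)
Step 2: +5 fires, +3 burnt (F count now 5)
Step 3: +6 fires, +5 burnt (F count now 6)
Step 4: +3 fires, +6 burnt (F count now 3)
Step 5: +3 fires, +3 burnt (F count now 3)
Step 6: +1 fires, +3 burnt (F count now 1)
Step 7: +1 fires, +1 burnt (F count now 1)
Step 8: +0 fires, +1 burnt (F count now 0)
Fire out after step 8
Initially T: 23, now '.': 29
Total burnt (originally-T cells now '.'): 22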